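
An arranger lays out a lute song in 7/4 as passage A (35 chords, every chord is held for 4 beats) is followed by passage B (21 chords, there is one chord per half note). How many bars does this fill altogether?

26 bars

A: 35 × 4 = 140 beats = 20 bars.
B: 21 × 2 = 42 beats = 6 bars.
Total: 20 + 6 = 26 bars.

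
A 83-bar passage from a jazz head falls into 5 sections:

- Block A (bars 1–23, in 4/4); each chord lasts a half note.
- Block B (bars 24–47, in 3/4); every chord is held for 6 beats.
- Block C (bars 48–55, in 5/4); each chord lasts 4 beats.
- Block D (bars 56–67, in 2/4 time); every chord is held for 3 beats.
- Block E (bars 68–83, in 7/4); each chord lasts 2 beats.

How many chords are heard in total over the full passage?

A: 23 bars × 4 beats = 92 beats; 2 beats/chord → 46 chords.
B: 24 bars × 3 beats = 72 beats; 6 beats/chord → 12 chords.
C: 8 bars × 5 beats = 40 beats; 4 beats/chord → 10 chords.
D: 12 bars × 2 beats = 24 beats; 3 beats/chord → 8 chords.
E: 16 bars × 7 beats = 112 beats; 2 beats/chord → 56 chords.
Total: 46 + 12 + 10 + 8 + 56 = 132.

132 chords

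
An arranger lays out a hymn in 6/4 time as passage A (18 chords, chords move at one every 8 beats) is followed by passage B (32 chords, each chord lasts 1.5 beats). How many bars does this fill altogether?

A: 18 × 8 = 144 beats = 24 bars.
B: 32 × 1.5 = 48 beats = 8 bars.
Total: 24 + 8 = 32 bars.

32 bars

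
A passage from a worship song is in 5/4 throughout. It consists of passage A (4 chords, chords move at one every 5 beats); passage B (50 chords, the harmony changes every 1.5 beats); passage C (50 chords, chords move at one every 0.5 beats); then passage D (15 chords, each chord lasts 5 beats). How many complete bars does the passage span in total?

A: 4 × 5 = 20 beats = 4 bars.
B: 50 × 1.5 = 75 beats = 15 bars.
C: 50 × 0.5 = 25 beats = 5 bars.
D: 15 × 5 = 75 beats = 15 bars.
Total: 4 + 15 + 5 + 15 = 39 bars.

39 bars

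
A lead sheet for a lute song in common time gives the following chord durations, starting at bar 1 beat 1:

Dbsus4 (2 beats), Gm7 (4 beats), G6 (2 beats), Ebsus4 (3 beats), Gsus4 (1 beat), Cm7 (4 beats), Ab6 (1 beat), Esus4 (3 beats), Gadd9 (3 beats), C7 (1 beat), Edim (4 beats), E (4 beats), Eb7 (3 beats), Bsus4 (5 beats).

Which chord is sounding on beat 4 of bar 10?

Bsus4

Beat 4 of bar 10 is beat (10−1)×4 + 4 = 40 overall.
Running totals: Dbsus4 ends at 2, Gm7 ends at 6, G6 ends at 8, Ebsus4 ends at 11, Gsus4 ends at 12, Cm7 ends at 16, Ab6 ends at 17, Esus4 ends at 20, Gadd9 ends at 23, C7 ends at 24, Edim ends at 28, E ends at 32, Eb7 ends at 35, Bsus4 ends at 40.
Beat 40 falls within Bsus4.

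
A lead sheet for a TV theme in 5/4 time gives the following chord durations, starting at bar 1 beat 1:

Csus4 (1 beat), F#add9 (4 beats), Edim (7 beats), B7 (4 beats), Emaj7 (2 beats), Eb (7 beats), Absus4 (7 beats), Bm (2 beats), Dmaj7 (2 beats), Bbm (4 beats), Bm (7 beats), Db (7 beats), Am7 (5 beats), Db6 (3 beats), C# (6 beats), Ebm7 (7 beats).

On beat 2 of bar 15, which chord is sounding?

Beat 2 of bar 15 is beat (15−1)×5 + 2 = 72 overall.
Running totals: Csus4 ends at 1, F#add9 ends at 5, Edim ends at 12, B7 ends at 16, Emaj7 ends at 18, Eb ends at 25, Absus4 ends at 32, Bm ends at 34, Dmaj7 ends at 36, Bbm ends at 40, Bm ends at 47, Db ends at 54, Am7 ends at 59, Db6 ends at 62, C# ends at 68, Ebm7 ends at 75.
Beat 72 falls within Ebm7.

Ebm7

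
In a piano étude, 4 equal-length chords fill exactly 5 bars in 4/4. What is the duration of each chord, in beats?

5 beats

5 bars × 4 beats/bar = 20 beats total.
20 beats ÷ 4 chords = 5 beats per chord.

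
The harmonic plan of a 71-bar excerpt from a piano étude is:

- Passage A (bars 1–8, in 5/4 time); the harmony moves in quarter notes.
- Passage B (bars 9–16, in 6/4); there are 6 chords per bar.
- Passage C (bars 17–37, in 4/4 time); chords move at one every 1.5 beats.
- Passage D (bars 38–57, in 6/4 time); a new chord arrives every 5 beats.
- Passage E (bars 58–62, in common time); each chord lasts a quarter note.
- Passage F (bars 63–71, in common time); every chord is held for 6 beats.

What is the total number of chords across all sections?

194 chords

A has 40 beats and chords last 1 each, so 40 chords.
B has 48 beats and chords last 1 each, so 48 chords.
C has 84 beats and chords last 1.5 each, so 56 chords.
D has 120 beats and chords last 5 each, so 24 chords.
E has 20 beats and chords last 1 each, so 20 chords.
F has 36 beats and chords last 6 each, so 6 chords.
Total: 40 + 48 + 56 + 24 + 20 + 6 = 194.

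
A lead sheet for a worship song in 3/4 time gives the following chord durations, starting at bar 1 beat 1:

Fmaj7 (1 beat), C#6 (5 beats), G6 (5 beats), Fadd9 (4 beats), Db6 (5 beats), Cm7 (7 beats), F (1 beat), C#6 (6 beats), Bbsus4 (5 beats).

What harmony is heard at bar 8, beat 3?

Cm7

Beat 3 of bar 8 is beat (8−1)×3 + 3 = 24 overall.
Running totals: Fmaj7 ends at 1, C#6 ends at 6, G6 ends at 11, Fadd9 ends at 15, Db6 ends at 20, Cm7 ends at 27.
Beat 24 falls within Cm7.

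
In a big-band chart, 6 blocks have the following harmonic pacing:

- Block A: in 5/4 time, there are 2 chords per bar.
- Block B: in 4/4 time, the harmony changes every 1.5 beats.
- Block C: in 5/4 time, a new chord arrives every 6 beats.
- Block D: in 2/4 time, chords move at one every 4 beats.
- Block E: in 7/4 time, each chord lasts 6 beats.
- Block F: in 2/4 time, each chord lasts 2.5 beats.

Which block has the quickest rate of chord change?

Block B

A: 5 beats/bar ÷ 2.5 beats/chord = 2 chords/bar.
B: 4 beats/bar ÷ 1.5 beats/chord = 8/3 chords/bar.
C: 5 beats/bar ÷ 6 beats/chord = 5/6 chords/bar.
D: 2 beats/bar ÷ 4 beats/chord = 0.5 chords/bar.
E: 7 beats/bar ÷ 6 beats/chord = 7/6 chords/bar.
F: 2 beats/bar ÷ 2.5 beats/chord = 0.8 chords/bar.
Fastest is B at 8/3 chords/bar.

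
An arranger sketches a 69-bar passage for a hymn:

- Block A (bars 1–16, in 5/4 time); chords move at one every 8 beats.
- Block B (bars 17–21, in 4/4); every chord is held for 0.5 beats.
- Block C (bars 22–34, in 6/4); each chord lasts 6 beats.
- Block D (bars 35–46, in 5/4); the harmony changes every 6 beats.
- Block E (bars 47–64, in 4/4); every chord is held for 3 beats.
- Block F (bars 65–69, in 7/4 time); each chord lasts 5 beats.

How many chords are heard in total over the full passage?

104 chords

A has 80 beats and chords last 8 each, so 10 chords.
B has 20 beats and chords last 0.5 each, so 40 chords.
C has 78 beats and chords last 6 each, so 13 chords.
D has 60 beats and chords last 6 each, so 10 chords.
E has 72 beats and chords last 3 each, so 24 chords.
F has 35 beats and chords last 5 each, so 7 chords.
Total: 10 + 40 + 13 + 10 + 24 + 7 = 104.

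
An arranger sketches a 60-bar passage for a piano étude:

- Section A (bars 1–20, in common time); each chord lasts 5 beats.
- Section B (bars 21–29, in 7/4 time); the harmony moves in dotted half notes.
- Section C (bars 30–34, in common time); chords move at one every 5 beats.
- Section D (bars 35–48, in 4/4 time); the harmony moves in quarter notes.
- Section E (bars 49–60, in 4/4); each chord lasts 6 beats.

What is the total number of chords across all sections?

105 chords

A: 20 bars × 4 beats = 80 beats; 5 beats/chord → 16 chords.
B: 9 bars × 7 beats = 63 beats; 3 beats/chord → 21 chords.
C: 5 bars × 4 beats = 20 beats; 5 beats/chord → 4 chords.
D: 14 bars × 4 beats = 56 beats; 1 beat/chord → 56 chords.
E: 12 bars × 4 beats = 48 beats; 6 beats/chord → 8 chords.
Total: 16 + 21 + 4 + 56 + 8 = 105.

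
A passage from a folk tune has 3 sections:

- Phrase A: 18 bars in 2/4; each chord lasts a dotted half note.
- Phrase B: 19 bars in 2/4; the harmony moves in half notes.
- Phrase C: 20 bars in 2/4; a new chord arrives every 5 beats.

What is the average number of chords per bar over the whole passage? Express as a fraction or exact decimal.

A: 18 × 2 = 36 beats ÷ 3 = 12 chords.
B: 19 × 2 = 38 beats ÷ 2 = 19 chords.
C: 20 × 2 = 40 beats ÷ 5 = 8 chords.
Overall: 39 chords over 57 bars → 39/57 = 13/19 chords per bar.

13/19 chords per bar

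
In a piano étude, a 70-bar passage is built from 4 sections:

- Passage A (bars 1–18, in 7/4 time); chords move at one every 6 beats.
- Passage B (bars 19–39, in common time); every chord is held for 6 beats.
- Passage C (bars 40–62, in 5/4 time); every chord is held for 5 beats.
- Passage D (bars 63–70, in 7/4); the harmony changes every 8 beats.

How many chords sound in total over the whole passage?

65 chords

A has 126 beats and chords last 6 each, so 21 chords.
B has 84 beats and chords last 6 each, so 14 chords.
C has 115 beats and chords last 5 each, so 23 chords.
D has 56 beats and chords last 8 each, so 7 chords.
Total: 21 + 14 + 23 + 7 = 65.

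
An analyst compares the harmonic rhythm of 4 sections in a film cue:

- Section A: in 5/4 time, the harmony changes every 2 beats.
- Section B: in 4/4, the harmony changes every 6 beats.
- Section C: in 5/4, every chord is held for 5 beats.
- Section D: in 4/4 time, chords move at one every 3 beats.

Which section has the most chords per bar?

A: each chord is 2 beats in 5/4, so 2.5 per bar.
B: each chord is 6 beats in 4/4, so 2/3 per bar.
C: each chord is 5 beats in 5/4, so 1 per bar.
D: each chord is 3 beats in 4/4, so 4/3 per bar.
Fastest is A at 2.5 chords/bar.

Section A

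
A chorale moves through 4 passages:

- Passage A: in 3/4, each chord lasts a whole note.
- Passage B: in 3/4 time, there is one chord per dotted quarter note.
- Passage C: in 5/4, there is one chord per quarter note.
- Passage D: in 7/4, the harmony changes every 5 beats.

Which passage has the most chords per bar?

A: 3/4 = 0.75 chords/bar.
B: 3/1.5 = 2 chords/bar.
C: 5/1 = 5 chords/bar.
D: 7/5 = 1.4 chords/bar.
Fastest is C at 5 chords/bar.

Passage C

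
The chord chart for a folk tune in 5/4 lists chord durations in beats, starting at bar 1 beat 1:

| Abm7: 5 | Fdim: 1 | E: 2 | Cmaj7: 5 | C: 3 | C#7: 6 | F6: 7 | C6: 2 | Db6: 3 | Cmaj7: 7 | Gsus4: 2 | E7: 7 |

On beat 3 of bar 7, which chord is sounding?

Beat 3 of bar 7 is beat (7−1)×5 + 3 = 33 overall.
Running totals: Abm7 ends at 5, Fdim ends at 6, E ends at 8, Cmaj7 ends at 13, C ends at 16, C#7 ends at 22, F6 ends at 29, C6 ends at 31, Db6 ends at 34.
Beat 33 falls within Db6.

Db6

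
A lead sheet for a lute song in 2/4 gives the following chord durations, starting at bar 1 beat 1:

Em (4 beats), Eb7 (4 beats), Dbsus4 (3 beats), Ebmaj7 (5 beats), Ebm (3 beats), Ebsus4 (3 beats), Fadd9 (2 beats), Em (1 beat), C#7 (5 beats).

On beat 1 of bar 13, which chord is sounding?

Em

Beat 1 of bar 13 is beat (13−1)×2 + 1 = 25 overall.
Running totals: Em ends at 4, Eb7 ends at 8, Dbsus4 ends at 11, Ebmaj7 ends at 16, Ebm ends at 19, Ebsus4 ends at 22, Fadd9 ends at 24, Em ends at 25.
Beat 25 falls within Em.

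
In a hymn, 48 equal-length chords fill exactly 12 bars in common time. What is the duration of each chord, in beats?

12 bars × 4 beats/bar = 48 beats total.
48 beats ÷ 48 chords = 1 beats per chord.
(That is a quarter note.)

1 beat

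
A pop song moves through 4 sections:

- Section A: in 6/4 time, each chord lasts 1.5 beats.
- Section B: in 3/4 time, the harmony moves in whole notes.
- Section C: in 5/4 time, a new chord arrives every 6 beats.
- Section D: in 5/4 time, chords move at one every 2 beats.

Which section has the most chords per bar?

Section A

A: 6/1.5 = 4 chords/bar.
B: 3/4 = 0.75 chords/bar.
C: 5/6 = 5/6 chords/bar.
D: 5/2 = 2.5 chords/bar.
Fastest is A at 4 chords/bar.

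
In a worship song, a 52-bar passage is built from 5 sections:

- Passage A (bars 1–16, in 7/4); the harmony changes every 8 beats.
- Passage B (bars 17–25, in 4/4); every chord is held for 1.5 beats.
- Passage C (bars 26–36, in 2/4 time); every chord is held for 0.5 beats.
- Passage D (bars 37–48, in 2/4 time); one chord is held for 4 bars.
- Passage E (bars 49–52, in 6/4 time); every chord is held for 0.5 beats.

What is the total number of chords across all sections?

133 chords

A: 16 bars × 7 beats = 112 beats; 8 beats/chord → 14 chords.
B: 9 bars × 4 beats = 36 beats; 1.5 beats/chord → 24 chords.
C: 11 bars × 2 beats = 22 beats; 0.5 beats/chord → 44 chords.
D: 12 bars × 2 beats = 24 beats; 8 beats/chord → 3 chords.
E: 4 bars × 6 beats = 24 beats; 0.5 beats/chord → 48 chords.
Total: 14 + 24 + 44 + 3 + 48 = 133.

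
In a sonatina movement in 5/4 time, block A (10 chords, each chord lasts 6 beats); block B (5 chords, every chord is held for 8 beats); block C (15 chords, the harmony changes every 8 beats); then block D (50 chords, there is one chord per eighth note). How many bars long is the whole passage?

A: 10 × 6 = 60 beats = 12 bars.
B: 5 × 8 = 40 beats = 8 bars.
C: 15 × 8 = 120 beats = 24 bars.
D: 50 × 0.5 = 25 beats = 5 bars.
Total: 12 + 8 + 24 + 5 = 49 bars.

49 bars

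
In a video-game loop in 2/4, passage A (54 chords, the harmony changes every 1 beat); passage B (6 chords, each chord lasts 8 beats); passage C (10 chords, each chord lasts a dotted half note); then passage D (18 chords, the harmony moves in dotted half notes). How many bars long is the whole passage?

93 bars

A: 54 × 1 = 54 beats = 27 bars.
B: 6 × 8 = 48 beats = 24 bars.
C: 10 × 3 = 30 beats = 15 bars.
D: 18 × 3 = 54 beats = 27 bars.
Total: 27 + 24 + 15 + 27 = 93 bars.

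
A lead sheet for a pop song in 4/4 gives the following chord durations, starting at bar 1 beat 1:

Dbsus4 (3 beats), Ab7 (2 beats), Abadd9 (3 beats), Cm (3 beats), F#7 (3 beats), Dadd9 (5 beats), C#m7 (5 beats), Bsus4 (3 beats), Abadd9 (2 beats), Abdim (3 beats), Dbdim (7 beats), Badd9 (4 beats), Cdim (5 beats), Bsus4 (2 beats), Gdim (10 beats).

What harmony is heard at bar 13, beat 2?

Beat 2 of bar 13 is beat (13−1)×4 + 2 = 50 overall.
Running totals: Dbsus4 ends at 3, Ab7 ends at 5, Abadd9 ends at 8, Cm ends at 11, F#7 ends at 14, Dadd9 ends at 19, C#m7 ends at 24, Bsus4 ends at 27, Abadd9 ends at 29, Abdim ends at 32, Dbdim ends at 39, Badd9 ends at 43, Cdim ends at 48, Bsus4 ends at 50.
Beat 50 falls within Bsus4.

Bsus4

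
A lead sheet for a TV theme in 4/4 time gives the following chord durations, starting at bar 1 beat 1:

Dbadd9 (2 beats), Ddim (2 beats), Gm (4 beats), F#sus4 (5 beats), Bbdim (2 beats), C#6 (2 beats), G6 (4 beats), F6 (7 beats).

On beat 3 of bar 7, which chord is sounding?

F6

Beat 3 of bar 7 is beat (7−1)×4 + 3 = 27 overall.
Running totals: Dbadd9 ends at 2, Ddim ends at 4, Gm ends at 8, F#sus4 ends at 13, Bbdim ends at 15, C#6 ends at 17, G6 ends at 21, F6 ends at 28.
Beat 27 falls within F6.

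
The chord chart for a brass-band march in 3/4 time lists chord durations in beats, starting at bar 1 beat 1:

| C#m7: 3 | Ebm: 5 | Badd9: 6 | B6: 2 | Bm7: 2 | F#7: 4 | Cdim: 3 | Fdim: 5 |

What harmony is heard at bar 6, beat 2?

Beat 2 of bar 6 is beat (6−1)×3 + 2 = 17 overall.
Running totals: C#m7 ends at 3, Ebm ends at 8, Badd9 ends at 14, B6 ends at 16, Bm7 ends at 18.
Beat 17 falls within Bm7.

Bm7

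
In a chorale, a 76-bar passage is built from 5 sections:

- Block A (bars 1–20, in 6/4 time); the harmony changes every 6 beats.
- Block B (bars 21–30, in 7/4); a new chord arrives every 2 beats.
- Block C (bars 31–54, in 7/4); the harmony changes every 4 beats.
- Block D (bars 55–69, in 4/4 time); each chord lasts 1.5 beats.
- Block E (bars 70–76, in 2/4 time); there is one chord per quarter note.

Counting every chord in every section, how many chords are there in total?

151 chords

A has 120 beats and chords last 6 each, so 20 chords.
B has 70 beats and chords last 2 each, so 35 chords.
C has 168 beats and chords last 4 each, so 42 chords.
D has 60 beats and chords last 1.5 each, so 40 chords.
E has 14 beats and chords last 1 each, so 14 chords.
Total: 20 + 35 + 42 + 40 + 14 = 151.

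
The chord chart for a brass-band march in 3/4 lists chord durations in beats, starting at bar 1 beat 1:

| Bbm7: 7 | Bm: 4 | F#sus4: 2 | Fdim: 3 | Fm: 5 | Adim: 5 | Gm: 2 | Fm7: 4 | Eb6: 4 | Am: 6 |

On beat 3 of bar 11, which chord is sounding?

Beat 3 of bar 11 is beat (11−1)×3 + 3 = 33 overall.
Running totals: Bbm7 ends at 7, Bm ends at 11, F#sus4 ends at 13, Fdim ends at 16, Fm ends at 21, Adim ends at 26, Gm ends at 28, Fm7 ends at 32, Eb6 ends at 36.
Beat 33 falls within Eb6.

Eb6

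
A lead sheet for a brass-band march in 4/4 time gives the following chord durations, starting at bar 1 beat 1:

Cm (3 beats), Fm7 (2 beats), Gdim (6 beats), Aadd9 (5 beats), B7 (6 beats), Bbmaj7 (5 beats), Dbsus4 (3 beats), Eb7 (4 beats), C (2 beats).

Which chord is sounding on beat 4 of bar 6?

Beat 4 of bar 6 is beat (6−1)×4 + 4 = 24 overall.
Running totals: Cm ends at 3, Fm7 ends at 5, Gdim ends at 11, Aadd9 ends at 16, B7 ends at 22, Bbmaj7 ends at 27.
Beat 24 falls within Bbmaj7.

Bbmaj7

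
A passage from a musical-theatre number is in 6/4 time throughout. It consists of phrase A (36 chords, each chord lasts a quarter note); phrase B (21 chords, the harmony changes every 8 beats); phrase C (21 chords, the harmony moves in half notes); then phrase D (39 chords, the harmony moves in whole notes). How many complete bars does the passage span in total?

67 bars

A: 36 × 1 = 36 beats = 6 bars.
B: 21 × 8 = 168 beats = 28 bars.
C: 21 × 2 = 42 beats = 7 bars.
D: 39 × 4 = 156 beats = 26 bars.
Total: 6 + 28 + 7 + 26 = 67 bars.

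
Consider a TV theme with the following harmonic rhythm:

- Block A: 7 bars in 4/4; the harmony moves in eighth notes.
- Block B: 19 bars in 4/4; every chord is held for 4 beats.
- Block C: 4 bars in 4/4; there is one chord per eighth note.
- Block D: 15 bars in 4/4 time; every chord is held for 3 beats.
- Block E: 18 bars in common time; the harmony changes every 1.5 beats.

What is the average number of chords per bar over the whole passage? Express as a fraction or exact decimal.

25/9 chords per bar

A: 7 × 4 = 28 beats ÷ 0.5 = 56 chords.
B: 19 × 4 = 76 beats ÷ 4 = 19 chords.
C: 4 × 4 = 16 beats ÷ 0.5 = 32 chords.
D: 15 × 4 = 60 beats ÷ 3 = 20 chords.
E: 18 × 4 = 72 beats ÷ 1.5 = 48 chords.
Overall: 175 chords over 63 bars → 175/63 = 25/9 chords per bar.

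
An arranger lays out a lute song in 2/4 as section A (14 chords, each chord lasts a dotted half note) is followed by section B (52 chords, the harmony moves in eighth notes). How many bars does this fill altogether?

34 bars

A: 14 × 3 = 42 beats = 21 bars.
B: 52 × 0.5 = 26 beats = 13 bars.
Total: 21 + 13 = 34 bars.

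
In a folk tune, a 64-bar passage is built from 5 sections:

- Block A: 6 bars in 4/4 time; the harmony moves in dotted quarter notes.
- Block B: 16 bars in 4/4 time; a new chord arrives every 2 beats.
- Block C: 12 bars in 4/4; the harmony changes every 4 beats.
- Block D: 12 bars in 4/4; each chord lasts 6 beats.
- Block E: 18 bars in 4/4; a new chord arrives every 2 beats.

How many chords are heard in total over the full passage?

104 chords

A has 24 beats and chords last 1.5 each, so 16 chords.
B has 64 beats and chords last 2 each, so 32 chords.
C has 48 beats and chords last 4 each, so 12 chords.
D has 48 beats and chords last 6 each, so 8 chords.
E has 72 beats and chords last 2 each, so 36 chords.
Total: 16 + 32 + 12 + 8 + 36 = 104.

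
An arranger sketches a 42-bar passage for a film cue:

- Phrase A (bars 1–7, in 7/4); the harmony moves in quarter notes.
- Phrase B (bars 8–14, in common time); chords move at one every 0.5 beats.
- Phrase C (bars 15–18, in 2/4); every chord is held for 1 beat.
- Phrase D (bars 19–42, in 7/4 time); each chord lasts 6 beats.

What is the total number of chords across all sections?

A: 7 bars × 7 beats = 49 beats; 1 beat/chord → 49 chords.
B: 7 bars × 4 beats = 28 beats; 0.5 beats/chord → 56 chords.
C: 4 bars × 2 beats = 8 beats; 1 beat/chord → 8 chords.
D: 24 bars × 7 beats = 168 beats; 6 beats/chord → 28 chords.
Total: 49 + 56 + 8 + 28 = 141.

141 chords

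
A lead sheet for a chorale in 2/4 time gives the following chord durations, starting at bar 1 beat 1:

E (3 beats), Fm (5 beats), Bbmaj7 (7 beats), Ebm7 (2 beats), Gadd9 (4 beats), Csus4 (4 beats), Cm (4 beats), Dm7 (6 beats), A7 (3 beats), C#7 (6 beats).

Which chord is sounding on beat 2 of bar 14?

Cm

Beat 2 of bar 14 is beat (14−1)×2 + 2 = 28 overall.
Running totals: E ends at 3, Fm ends at 8, Bbmaj7 ends at 15, Ebm7 ends at 17, Gadd9 ends at 21, Csus4 ends at 25, Cm ends at 29.
Beat 28 falls within Cm.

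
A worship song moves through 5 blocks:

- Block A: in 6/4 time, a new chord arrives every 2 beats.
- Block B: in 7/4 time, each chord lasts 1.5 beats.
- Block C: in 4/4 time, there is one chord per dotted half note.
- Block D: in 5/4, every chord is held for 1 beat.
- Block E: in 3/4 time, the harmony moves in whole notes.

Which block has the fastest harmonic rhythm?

Block D

A: each chord is 2 beats in 6/4, so 3 per bar.
B: each chord is 1.5 beats in 7/4, so 14/3 per bar.
C: each chord is 3 beats in 4/4, so 4/3 per bar.
D: each chord is 1 beat in 5/4, so 5 per bar.
E: each chord is 4 beats in 3/4, so 0.75 per bar.
Fastest is D at 5 chords/bar.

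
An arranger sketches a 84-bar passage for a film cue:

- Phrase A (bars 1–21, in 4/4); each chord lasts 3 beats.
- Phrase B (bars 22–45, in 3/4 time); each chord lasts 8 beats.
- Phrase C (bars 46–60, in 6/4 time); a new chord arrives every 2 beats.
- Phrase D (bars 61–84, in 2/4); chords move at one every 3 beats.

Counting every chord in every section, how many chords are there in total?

A: 21 bars × 4 beats = 84 beats; 3 beats/chord → 28 chords.
B: 24 bars × 3 beats = 72 beats; 8 beats/chord → 9 chords.
C: 15 bars × 6 beats = 90 beats; 2 beats/chord → 45 chords.
D: 24 bars × 2 beats = 48 beats; 3 beats/chord → 16 chords.
Total: 28 + 9 + 45 + 16 = 98.

98 chords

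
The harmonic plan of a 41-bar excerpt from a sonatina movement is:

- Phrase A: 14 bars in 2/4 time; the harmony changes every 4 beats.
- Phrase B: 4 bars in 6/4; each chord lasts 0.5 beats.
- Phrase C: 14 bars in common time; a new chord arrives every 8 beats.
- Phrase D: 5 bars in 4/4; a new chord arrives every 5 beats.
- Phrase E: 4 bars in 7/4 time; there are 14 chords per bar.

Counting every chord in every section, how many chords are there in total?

A: 14 bars × 2 beats = 28 beats; 4 beats/chord → 7 chords.
B: 4 bars × 6 beats = 24 beats; 0.5 beats/chord → 48 chords.
C: 14 bars × 4 beats = 56 beats; 8 beats/chord → 7 chords.
D: 5 bars × 4 beats = 20 beats; 5 beats/chord → 4 chords.
E: 4 bars × 7 beats = 28 beats; 0.5 beats/chord → 56 chords.
Total: 7 + 48 + 7 + 4 + 56 = 122.

122 chords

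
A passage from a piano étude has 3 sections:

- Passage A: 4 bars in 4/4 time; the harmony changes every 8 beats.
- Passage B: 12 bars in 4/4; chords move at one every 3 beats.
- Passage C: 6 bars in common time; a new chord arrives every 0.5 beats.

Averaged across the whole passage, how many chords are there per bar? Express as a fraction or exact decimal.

A: 4 bars of 4 beats is 16 beats; at 8 beats each that's 2 chords.
B: 12 bars of 4 beats is 48 beats; at 3 beats each that's 16 chords.
C: 6 bars of 4 beats is 24 beats; at 0.5 beats each that's 48 chords.
Overall: 66 chords over 22 bars → 66/22 = 3 chords per bar.

3 chords per bar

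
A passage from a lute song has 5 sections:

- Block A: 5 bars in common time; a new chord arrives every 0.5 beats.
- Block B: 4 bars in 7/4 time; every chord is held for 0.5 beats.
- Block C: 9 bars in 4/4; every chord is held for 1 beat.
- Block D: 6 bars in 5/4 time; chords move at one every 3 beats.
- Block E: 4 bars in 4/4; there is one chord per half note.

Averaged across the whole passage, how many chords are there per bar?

75/14 chords per bar

A: 5 bars of 4 beats is 20 beats; at 0.5 beats each that's 40 chords.
B: 4 bars of 7 beats is 28 beats; at 0.5 beats each that's 56 chords.
C: 9 bars of 4 beats is 36 beats; at 1 beat each that's 36 chords.
D: 6 bars of 5 beats is 30 beats; at 3 beats each that's 10 chords.
E: 4 bars of 4 beats is 16 beats; at 2 beats each that's 8 chords.
Overall: 150 chords over 28 bars → 150/28 = 75/14 chords per bar.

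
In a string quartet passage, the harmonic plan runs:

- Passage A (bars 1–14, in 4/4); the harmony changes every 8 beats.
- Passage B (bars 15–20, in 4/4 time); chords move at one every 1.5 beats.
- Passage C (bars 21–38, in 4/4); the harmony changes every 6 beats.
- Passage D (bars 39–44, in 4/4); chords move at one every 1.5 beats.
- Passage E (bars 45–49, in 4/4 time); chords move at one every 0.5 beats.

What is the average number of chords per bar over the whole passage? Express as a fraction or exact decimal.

13/7 chords per bar

A: 14 bars of 4 beats is 56 beats; at 8 beats each that's 7 chords.
B: 6 bars of 4 beats is 24 beats; at 1.5 beats each that's 16 chords.
C: 18 bars of 4 beats is 72 beats; at 6 beats each that's 12 chords.
D: 6 bars of 4 beats is 24 beats; at 1.5 beats each that's 16 chords.
E: 5 bars of 4 beats is 20 beats; at 0.5 beats each that's 40 chords.
Overall: 91 chords over 49 bars → 91/49 = 13/7 chords per bar.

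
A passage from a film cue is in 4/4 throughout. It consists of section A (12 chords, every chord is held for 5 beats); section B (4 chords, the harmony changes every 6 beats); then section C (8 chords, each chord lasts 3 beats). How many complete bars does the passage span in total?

A: 12 × 5 = 60 beats = 15 bars.
B: 4 × 6 = 24 beats = 6 bars.
C: 8 × 3 = 24 beats = 6 bars.
Total: 15 + 6 + 6 = 27 bars.

27 bars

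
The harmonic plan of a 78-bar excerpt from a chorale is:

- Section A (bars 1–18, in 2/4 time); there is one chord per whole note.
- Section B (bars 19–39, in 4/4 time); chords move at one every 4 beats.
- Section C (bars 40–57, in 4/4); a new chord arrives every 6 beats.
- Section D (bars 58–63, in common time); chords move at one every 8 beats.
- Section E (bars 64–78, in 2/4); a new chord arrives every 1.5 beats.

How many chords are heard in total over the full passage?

A: 18·2 = 36 beats, 36/4 = 9 chords.
B: 21·4 = 84 beats, 84/4 = 21 chords.
C: 18·4 = 72 beats, 72/6 = 12 chords.
D: 6·4 = 24 beats, 24/8 = 3 chords.
E: 15·2 = 30 beats, 30/1.5 = 20 chords.
Total: 9 + 21 + 12 + 3 + 20 = 65.

65 chords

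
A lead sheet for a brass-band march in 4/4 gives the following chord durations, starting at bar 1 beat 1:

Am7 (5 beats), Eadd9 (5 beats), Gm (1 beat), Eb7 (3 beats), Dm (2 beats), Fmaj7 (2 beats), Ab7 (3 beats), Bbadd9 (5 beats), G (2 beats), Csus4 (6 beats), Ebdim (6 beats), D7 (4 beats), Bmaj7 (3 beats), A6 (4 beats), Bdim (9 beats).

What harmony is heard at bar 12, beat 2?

Beat 2 of bar 12 is beat (12−1)×4 + 2 = 46 overall.
Running totals: Am7 ends at 5, Eadd9 ends at 10, Gm ends at 11, Eb7 ends at 14, Dm ends at 16, Fmaj7 ends at 18, Ab7 ends at 21, Bbadd9 ends at 26, G ends at 28, Csus4 ends at 34, Ebdim ends at 40, D7 ends at 44, Bmaj7 ends at 47.
Beat 46 falls within Bmaj7.

Bmaj7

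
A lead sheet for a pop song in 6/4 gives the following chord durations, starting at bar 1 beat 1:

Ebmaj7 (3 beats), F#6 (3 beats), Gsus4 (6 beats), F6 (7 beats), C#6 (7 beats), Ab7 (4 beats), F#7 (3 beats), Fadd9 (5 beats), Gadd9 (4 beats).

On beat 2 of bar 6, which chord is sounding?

F#7

Beat 2 of bar 6 is beat (6−1)×6 + 2 = 32 overall.
Running totals: Ebmaj7 ends at 3, F#6 ends at 6, Gsus4 ends at 12, F6 ends at 19, C#6 ends at 26, Ab7 ends at 30, F#7 ends at 33.
Beat 32 falls within F#7.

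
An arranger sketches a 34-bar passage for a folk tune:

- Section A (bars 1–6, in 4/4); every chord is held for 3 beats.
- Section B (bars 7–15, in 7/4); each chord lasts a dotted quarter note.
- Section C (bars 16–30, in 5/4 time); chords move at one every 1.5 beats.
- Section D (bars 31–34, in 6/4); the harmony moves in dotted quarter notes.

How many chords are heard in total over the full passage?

A has 24 beats and chords last 3 each, so 8 chords.
B has 63 beats and chords last 1.5 each, so 42 chords.
C has 75 beats and chords last 1.5 each, so 50 chords.
D has 24 beats and chords last 1.5 each, so 16 chords.
Total: 8 + 42 + 50 + 16 = 116.

116 chords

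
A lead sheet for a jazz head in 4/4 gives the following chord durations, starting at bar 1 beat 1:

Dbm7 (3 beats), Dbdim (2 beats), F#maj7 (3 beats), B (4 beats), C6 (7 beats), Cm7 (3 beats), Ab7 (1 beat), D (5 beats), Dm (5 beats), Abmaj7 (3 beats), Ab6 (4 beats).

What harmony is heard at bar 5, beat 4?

Cm7

Beat 4 of bar 5 is beat (5−1)×4 + 4 = 20 overall.
Running totals: Dbm7 ends at 3, Dbdim ends at 5, F#maj7 ends at 8, B ends at 12, C6 ends at 19, Cm7 ends at 22.
Beat 20 falls within Cm7.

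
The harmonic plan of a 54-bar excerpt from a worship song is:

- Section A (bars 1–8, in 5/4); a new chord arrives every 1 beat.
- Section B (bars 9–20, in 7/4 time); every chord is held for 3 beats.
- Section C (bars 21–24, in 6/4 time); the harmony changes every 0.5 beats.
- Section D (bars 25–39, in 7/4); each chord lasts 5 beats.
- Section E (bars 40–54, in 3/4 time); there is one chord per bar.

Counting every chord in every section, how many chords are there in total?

A: 8·5 = 40 beats, 40/1 = 40 chords.
B: 12·7 = 84 beats, 84/3 = 28 chords.
C: 4·6 = 24 beats, 24/0.5 = 48 chords.
D: 15·7 = 105 beats, 105/5 = 21 chords.
E: 15·3 = 45 beats, 45/3 = 15 chords.
Total: 40 + 28 + 48 + 21 + 15 = 152.

152 chords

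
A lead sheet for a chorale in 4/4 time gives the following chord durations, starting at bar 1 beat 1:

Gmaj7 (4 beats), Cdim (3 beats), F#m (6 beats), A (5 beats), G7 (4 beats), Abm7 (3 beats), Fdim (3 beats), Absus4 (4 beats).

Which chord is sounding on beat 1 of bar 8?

Beat 1 of bar 8 is beat (8−1)×4 + 1 = 29 overall.
Running totals: Gmaj7 ends at 4, Cdim ends at 7, F#m ends at 13, A ends at 18, G7 ends at 22, Abm7 ends at 25, Fdim ends at 28, Absus4 ends at 32.
Beat 29 falls within Absus4.

Absus4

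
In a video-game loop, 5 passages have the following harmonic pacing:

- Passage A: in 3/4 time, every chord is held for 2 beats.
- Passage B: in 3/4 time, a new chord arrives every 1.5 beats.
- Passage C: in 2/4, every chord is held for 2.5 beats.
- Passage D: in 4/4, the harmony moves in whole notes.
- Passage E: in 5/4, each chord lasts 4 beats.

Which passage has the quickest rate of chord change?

A: each chord is 2 beats in 3/4, so 1.5 per bar.
B: each chord is 1.5 beats in 3/4, so 2 per bar.
C: each chord is 2.5 beats in 2/4, so 0.8 per bar.
D: each chord is 4 beats in 4/4, so 1 per bar.
E: each chord is 4 beats in 5/4, so 1.25 per bar.
Fastest is B at 2 chords/bar.

Passage B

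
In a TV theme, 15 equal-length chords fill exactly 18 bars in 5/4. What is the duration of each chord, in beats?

6 beats

18 bars × 5 beats/bar = 90 beats total.
90 beats ÷ 15 chords = 6 beats per chord.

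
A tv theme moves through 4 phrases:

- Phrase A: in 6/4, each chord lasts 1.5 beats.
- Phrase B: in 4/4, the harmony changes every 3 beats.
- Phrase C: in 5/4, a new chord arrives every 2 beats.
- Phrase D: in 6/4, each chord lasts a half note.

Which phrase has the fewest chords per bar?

A: 6/1.5 = 4 chords/bar.
B: 4/3 = 4/3 chords/bar.
C: 5/2 = 2.5 chords/bar.
D: 6/2 = 3 chords/bar.
Slowest is B at 4/3 chords/bar.

Phrase B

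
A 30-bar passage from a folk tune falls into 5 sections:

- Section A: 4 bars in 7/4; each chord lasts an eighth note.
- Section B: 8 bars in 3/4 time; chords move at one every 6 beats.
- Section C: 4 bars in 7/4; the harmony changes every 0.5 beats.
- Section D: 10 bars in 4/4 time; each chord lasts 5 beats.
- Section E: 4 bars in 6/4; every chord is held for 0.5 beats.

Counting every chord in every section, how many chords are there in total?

172 chords

A: 4 bars × 7 beats = 28 beats; 0.5 beats/chord → 56 chords.
B: 8 bars × 3 beats = 24 beats; 6 beats/chord → 4 chords.
C: 4 bars × 7 beats = 28 beats; 0.5 beats/chord → 56 chords.
D: 10 bars × 4 beats = 40 beats; 5 beats/chord → 8 chords.
E: 4 bars × 6 beats = 24 beats; 0.5 beats/chord → 48 chords.
Total: 56 + 4 + 56 + 8 + 48 = 172.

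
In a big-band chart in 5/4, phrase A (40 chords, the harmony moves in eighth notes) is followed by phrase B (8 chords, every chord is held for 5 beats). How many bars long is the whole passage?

12 bars

A: 40 × 0.5 = 20 beats = 4 bars.
B: 8 × 5 = 40 beats = 8 bars.
Total: 4 + 8 = 12 bars.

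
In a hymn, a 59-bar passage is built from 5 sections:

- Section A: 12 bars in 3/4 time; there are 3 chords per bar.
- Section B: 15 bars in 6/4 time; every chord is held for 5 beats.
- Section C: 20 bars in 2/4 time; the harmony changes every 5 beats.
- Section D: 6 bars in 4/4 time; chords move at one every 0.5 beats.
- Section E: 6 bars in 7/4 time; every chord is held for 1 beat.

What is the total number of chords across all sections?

A has 36 beats and chords last 1 each, so 36 chords.
B has 90 beats and chords last 5 each, so 18 chords.
C has 40 beats and chords last 5 each, so 8 chords.
D has 24 beats and chords last 0.5 each, so 48 chords.
E has 42 beats and chords last 1 each, so 42 chords.
Total: 36 + 18 + 8 + 48 + 42 = 152.

152 chords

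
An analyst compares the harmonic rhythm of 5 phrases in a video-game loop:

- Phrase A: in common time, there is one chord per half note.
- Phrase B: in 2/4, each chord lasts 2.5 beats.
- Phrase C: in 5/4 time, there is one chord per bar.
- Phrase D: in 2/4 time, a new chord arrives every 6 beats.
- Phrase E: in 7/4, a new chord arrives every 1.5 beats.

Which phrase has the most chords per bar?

Phrase E

A: each chord is 2 beats in 4/4, so 2 per bar.
B: each chord is 2.5 beats in 2/4, so 0.8 per bar.
C: each chord is 5 beats in 5/4, so 1 per bar.
D: each chord is 6 beats in 2/4, so 1/3 per bar.
E: each chord is 1.5 beats in 7/4, so 14/3 per bar.
Fastest is E at 14/3 chords/bar.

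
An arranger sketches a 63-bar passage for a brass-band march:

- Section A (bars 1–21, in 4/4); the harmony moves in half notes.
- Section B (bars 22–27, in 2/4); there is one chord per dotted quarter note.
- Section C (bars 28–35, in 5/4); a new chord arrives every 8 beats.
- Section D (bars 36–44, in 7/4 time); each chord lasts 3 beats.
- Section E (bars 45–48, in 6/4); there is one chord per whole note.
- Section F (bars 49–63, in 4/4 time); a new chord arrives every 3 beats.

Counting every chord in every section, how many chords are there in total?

A: 21·4 = 84 beats, 84/2 = 42 chords.
B: 6·2 = 12 beats, 12/1.5 = 8 chords.
C: 8·5 = 40 beats, 40/8 = 5 chords.
D: 9·7 = 63 beats, 63/3 = 21 chords.
E: 4·6 = 24 beats, 24/4 = 6 chords.
F: 15·4 = 60 beats, 60/3 = 20 chords.
Total: 42 + 8 + 5 + 21 + 6 + 20 = 102.

102 chords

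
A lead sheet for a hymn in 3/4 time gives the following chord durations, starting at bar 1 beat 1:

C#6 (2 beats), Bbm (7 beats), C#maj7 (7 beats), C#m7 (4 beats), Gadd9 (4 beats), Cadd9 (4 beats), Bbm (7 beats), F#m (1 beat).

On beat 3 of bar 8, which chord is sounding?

Beat 3 of bar 8 is beat (8−1)×3 + 3 = 24 overall.
Running totals: C#6 ends at 2, Bbm ends at 9, C#maj7 ends at 16, C#m7 ends at 20, Gadd9 ends at 24.
Beat 24 falls within Gadd9.

Gadd9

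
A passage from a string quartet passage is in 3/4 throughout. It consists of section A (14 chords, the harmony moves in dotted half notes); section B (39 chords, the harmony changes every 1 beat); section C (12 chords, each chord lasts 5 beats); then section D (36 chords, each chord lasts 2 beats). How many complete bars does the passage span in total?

71 bars

A: 14 × 3 = 42 beats = 14 bars.
B: 39 × 1 = 39 beats = 13 bars.
C: 12 × 5 = 60 beats = 20 bars.
D: 36 × 2 = 72 beats = 24 bars.
Total: 14 + 13 + 20 + 24 = 71 bars.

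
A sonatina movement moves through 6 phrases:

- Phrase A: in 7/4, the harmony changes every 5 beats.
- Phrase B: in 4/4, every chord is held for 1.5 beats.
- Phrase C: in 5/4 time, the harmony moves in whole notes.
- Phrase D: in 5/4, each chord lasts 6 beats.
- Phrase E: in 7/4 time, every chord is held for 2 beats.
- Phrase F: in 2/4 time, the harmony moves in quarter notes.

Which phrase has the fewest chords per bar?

A: each chord is 5 beats in 7/4, so 1.4 per bar.
B: each chord is 1.5 beats in 4/4, so 8/3 per bar.
C: each chord is 4 beats in 5/4, so 1.25 per bar.
D: each chord is 6 beats in 5/4, so 5/6 per bar.
E: each chord is 2 beats in 7/4, so 3.5 per bar.
F: each chord is 1 beat in 2/4, so 2 per bar.
Slowest is D at 5/6 chords/bar.

Phrase D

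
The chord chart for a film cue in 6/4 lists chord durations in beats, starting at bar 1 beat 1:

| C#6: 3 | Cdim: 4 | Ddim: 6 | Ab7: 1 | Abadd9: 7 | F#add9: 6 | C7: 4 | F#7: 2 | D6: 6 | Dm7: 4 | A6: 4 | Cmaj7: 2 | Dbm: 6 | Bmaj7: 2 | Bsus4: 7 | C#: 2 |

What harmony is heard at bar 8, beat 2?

Beat 2 of bar 8 is beat (8−1)×6 + 2 = 44 overall.
Running totals: C#6 ends at 3, Cdim ends at 7, Ddim ends at 13, Ab7 ends at 14, Abadd9 ends at 21, F#add9 ends at 27, C7 ends at 31, F#7 ends at 33, D6 ends at 39, Dm7 ends at 43, A6 ends at 47.
Beat 44 falls within A6.

A6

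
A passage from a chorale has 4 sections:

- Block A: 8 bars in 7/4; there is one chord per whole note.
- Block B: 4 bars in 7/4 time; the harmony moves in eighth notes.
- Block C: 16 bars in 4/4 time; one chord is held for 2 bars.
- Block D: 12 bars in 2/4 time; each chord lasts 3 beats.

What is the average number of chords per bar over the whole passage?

2.15 chords per bar

A: 8 × 7 = 56 beats ÷ 4 = 14 chords.
B: 4 × 7 = 28 beats ÷ 0.5 = 56 chords.
C: 16 × 4 = 64 beats ÷ 8 = 8 chords.
D: 12 × 2 = 24 beats ÷ 3 = 8 chords.
Overall: 86 chords over 40 bars → 86/40 = 2.15 chords per bar.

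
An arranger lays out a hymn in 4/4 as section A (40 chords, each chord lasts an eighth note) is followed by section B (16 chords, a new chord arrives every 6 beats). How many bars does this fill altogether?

29 bars

A: 40 × 0.5 = 20 beats = 5 bars.
B: 16 × 6 = 96 beats = 24 bars.
Total: 5 + 24 = 29 bars.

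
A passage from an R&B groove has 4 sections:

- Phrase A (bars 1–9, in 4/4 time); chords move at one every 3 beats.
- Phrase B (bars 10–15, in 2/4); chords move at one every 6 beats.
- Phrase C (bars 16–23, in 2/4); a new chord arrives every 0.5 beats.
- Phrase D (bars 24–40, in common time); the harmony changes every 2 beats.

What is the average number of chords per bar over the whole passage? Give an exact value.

A: 9 × 4 = 36 beats ÷ 3 = 12 chords.
B: 6 × 2 = 12 beats ÷ 6 = 2 chords.
C: 8 × 2 = 16 beats ÷ 0.5 = 32 chords.
D: 17 × 4 = 68 beats ÷ 2 = 34 chords.
Overall: 80 chords over 40 bars → 80/40 = 2 chords per bar.

2 chords per bar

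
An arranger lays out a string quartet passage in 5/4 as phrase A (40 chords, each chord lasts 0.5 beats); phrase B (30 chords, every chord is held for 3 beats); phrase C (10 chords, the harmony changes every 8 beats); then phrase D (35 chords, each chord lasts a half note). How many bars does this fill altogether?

A: 40 × 0.5 = 20 beats = 4 bars.
B: 30 × 3 = 90 beats = 18 bars.
C: 10 × 8 = 80 beats = 16 bars.
D: 35 × 2 = 70 beats = 14 bars.
Total: 4 + 18 + 16 + 14 = 52 bars.

52 bars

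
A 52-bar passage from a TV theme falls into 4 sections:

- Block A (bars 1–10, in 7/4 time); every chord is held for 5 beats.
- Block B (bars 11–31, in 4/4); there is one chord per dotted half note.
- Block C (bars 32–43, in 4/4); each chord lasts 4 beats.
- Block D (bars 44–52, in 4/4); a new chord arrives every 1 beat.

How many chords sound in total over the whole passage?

90 chords

A: 10·7 = 70 beats, 70/5 = 14 chords.
B: 21·4 = 84 beats, 84/3 = 28 chords.
C: 12·4 = 48 beats, 48/4 = 12 chords.
D: 9·4 = 36 beats, 36/1 = 36 chords.
Total: 14 + 28 + 12 + 36 = 90.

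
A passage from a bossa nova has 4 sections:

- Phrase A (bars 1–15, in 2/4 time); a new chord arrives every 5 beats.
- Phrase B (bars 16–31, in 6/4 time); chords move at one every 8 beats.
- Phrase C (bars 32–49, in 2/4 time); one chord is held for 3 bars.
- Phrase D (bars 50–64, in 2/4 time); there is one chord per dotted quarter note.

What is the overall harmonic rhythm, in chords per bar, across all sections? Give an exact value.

11/16 chords per bar

A: 15 bars of 2 beats is 30 beats; at 5 beats each that's 6 chords.
B: 16 bars of 6 beats is 96 beats; at 8 beats each that's 12 chords.
C: 18 bars of 2 beats is 36 beats; at 6 beats each that's 6 chords.
D: 15 bars of 2 beats is 30 beats; at 1.5 beats each that's 20 chords.
Overall: 44 chords over 64 bars → 44/64 = 11/16 chords per bar.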